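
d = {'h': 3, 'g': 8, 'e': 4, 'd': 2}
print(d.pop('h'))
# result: 3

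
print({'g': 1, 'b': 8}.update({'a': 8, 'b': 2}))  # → None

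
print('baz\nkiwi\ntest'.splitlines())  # ['baz', 'kiwi', 'test']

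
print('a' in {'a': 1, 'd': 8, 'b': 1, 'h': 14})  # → True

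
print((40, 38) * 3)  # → (40, 38, 40, 38, 40, 38)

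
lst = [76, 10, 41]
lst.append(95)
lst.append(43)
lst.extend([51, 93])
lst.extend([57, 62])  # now [76, 10, 41, 95, 43, 51, 93, 57, 62]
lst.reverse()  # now [62, 57, 93, 51, 43, 95, 41, 10, 76]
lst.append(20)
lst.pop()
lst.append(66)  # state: [62, 57, 93, 51, 43, 95, 41, 10, 76, 66]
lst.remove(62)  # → [57, 93, 51, 43, 95, 41, 10, 76, 66]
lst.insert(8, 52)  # [57, 93, 51, 43, 95, 41, 10, 76, 52, 66]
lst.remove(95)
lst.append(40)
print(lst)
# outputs [57, 93, 51, 43, 41, 10, 76, 52, 66, 40]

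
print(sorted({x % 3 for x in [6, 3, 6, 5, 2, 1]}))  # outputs [0, 1, 2]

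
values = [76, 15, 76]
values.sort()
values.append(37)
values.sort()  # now [15, 37, 76, 76]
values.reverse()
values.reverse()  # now [15, 37, 76, 76]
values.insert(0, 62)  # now [62, 15, 37, 76, 76]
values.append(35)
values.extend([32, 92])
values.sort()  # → [15, 32, 35, 37, 62, 76, 76, 92]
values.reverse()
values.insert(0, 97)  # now [97, 92, 76, 76, 62, 37, 35, 32, 15]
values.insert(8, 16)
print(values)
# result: [97, 92, 76, 76, 62, 37, 35, 32, 16, 15]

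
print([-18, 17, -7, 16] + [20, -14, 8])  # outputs [-18, 17, -7, 16, 20, -14, 8]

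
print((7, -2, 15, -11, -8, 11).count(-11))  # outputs 1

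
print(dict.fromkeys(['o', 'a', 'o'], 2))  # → {'o': 2, 'a': 2}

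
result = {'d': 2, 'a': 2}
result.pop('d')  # 2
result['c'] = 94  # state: {'a': 2, 'c': 94}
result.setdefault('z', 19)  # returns 19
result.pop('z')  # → 19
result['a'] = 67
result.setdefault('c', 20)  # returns 94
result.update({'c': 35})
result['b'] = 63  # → {'a': 67, 'c': 35, 'b': 63}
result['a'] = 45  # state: {'a': 45, 'c': 35, 'b': 63}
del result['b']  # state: {'a': 45, 'c': 35}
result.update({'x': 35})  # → {'a': 45, 'c': 35, 'x': 35}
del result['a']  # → {'c': 35, 'x': 35}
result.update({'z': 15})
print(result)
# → {'c': 35, 'x': 35, 'z': 15}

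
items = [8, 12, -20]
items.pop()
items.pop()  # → 12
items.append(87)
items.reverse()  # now [87, 8]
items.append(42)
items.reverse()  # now [42, 8, 87]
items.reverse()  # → [87, 8, 42]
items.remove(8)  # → [87, 42]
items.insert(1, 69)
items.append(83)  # [87, 69, 42, 83]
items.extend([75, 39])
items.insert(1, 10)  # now [87, 10, 69, 42, 83, 75, 39]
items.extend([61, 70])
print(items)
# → [87, 10, 69, 42, 83, 75, 39, 61, 70]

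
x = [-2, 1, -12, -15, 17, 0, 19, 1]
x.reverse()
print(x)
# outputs [1, 19, 0, 17, -15, -12, 1, -2]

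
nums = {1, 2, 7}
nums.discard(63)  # {1, 2, 7}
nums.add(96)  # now {1, 2, 7, 96}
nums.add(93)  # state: {1, 2, 7, 93, 96}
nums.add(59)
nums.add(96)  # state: {1, 2, 7, 59, 93, 96}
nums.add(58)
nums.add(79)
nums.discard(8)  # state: {1, 2, 7, 58, 59, 79, 93, 96}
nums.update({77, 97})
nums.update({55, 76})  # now {1, 2, 7, 55, 58, 59, 76, 77, 79, 93, 96, 97}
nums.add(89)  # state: {1, 2, 7, 55, 58, 59, 76, 77, 79, 89, 93, 96, 97}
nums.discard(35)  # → {1, 2, 7, 55, 58, 59, 76, 77, 79, 89, 93, 96, 97}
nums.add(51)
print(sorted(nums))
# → [1, 2, 7, 51, 55, 58, 59, 76, 77, 79, 89, 93, 96, 97]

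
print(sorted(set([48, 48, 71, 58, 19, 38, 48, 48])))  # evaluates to [19, 38, 48, 58, 71]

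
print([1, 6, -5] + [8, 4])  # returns [1, 6, -5, 8, 4]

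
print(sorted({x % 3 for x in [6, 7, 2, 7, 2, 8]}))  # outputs [0, 1, 2]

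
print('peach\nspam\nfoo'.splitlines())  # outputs ['peach', 'spam', 'foo']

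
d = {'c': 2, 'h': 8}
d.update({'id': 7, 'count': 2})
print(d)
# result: {'c': 2, 'h': 8, 'id': 7, 'count': 2}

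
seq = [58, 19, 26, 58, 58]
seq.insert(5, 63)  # [58, 19, 26, 58, 58, 63]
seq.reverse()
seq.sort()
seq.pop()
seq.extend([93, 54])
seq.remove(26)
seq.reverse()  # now [54, 93, 58, 58, 58, 19]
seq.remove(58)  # [54, 93, 58, 58, 19]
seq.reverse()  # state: [19, 58, 58, 93, 54]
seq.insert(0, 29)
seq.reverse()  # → [54, 93, 58, 58, 19, 29]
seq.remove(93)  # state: [54, 58, 58, 19, 29]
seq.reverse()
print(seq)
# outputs [29, 19, 58, 58, 54]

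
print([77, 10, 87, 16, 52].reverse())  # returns None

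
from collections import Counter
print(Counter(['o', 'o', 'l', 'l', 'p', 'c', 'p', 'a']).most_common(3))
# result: [('o', 2), ('l', 2), ('p', 2)]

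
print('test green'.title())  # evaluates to Test Green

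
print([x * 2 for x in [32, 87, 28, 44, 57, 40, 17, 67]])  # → [64, 174, 56, 88, 114, 80, 34, 134]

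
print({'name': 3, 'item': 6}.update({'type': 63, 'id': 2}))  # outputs None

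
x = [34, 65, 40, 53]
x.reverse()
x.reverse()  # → [34, 65, 40, 53]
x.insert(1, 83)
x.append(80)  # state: [34, 83, 65, 40, 53, 80]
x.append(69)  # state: [34, 83, 65, 40, 53, 80, 69]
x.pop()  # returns 69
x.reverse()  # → [80, 53, 40, 65, 83, 34]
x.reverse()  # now [34, 83, 65, 40, 53, 80]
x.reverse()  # [80, 53, 40, 65, 83, 34]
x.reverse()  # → [34, 83, 65, 40, 53, 80]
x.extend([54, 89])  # [34, 83, 65, 40, 53, 80, 54, 89]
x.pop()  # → 89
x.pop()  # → 54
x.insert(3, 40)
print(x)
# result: [34, 83, 65, 40, 40, 53, 80]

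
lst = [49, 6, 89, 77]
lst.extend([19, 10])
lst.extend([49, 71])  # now [49, 6, 89, 77, 19, 10, 49, 71]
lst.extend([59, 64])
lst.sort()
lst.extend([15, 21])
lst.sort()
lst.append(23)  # [6, 10, 15, 19, 21, 49, 49, 59, 64, 71, 77, 89, 23]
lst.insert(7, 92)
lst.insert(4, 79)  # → [6, 10, 15, 19, 79, 21, 49, 49, 92, 59, 64, 71, 77, 89, 23]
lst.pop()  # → 23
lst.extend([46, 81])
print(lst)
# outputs [6, 10, 15, 19, 79, 21, 49, 49, 92, 59, 64, 71, 77, 89, 46, 81]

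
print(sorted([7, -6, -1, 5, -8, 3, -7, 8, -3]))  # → [-8, -7, -6, -3, -1, 3, 5, 7, 8]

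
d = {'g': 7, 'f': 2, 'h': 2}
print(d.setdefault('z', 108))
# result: 108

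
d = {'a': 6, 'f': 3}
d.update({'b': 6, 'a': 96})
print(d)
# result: {'a': 96, 'f': 3, 'b': 6}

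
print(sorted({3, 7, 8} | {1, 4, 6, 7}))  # [1, 3, 4, 6, 7, 8]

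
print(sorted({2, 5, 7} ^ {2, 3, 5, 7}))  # [3]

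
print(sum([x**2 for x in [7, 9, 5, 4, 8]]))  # 235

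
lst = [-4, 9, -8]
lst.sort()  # [-8, -4, 9]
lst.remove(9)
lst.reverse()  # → [-4, -8]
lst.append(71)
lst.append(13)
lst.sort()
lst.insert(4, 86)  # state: [-8, -4, 13, 71, 86]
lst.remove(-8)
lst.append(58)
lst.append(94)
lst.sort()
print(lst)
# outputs [-4, 13, 58, 71, 86, 94]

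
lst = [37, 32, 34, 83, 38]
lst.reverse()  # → [38, 83, 34, 32, 37]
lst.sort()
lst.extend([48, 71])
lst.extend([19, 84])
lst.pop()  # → 84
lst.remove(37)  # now [32, 34, 38, 83, 48, 71, 19]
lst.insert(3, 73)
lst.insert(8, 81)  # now [32, 34, 38, 73, 83, 48, 71, 19, 81]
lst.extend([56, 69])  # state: [32, 34, 38, 73, 83, 48, 71, 19, 81, 56, 69]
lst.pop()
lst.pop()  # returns 56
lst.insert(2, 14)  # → [32, 34, 14, 38, 73, 83, 48, 71, 19, 81]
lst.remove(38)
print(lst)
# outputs [32, 34, 14, 73, 83, 48, 71, 19, 81]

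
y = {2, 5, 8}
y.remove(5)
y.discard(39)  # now {2, 8}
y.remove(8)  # {2}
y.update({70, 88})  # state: {2, 70, 88}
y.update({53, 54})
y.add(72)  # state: {2, 53, 54, 70, 72, 88}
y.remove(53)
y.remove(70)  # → {2, 54, 72, 88}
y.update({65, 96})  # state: {2, 54, 65, 72, 88, 96}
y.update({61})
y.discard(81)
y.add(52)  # {2, 52, 54, 61, 65, 72, 88, 96}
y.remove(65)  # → {2, 52, 54, 61, 72, 88, 96}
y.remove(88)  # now {2, 52, 54, 61, 72, 96}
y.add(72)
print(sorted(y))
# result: [2, 52, 54, 61, 72, 96]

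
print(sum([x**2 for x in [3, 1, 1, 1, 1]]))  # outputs 13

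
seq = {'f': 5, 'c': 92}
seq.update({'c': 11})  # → {'f': 5, 'c': 11}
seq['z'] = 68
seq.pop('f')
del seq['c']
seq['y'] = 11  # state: {'z': 68, 'y': 11}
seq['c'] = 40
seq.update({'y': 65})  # {'z': 68, 'y': 65, 'c': 40}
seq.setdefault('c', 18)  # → 40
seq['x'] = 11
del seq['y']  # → {'z': 68, 'c': 40, 'x': 11}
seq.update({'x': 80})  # {'z': 68, 'c': 40, 'x': 80}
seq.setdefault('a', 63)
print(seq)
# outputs {'z': 68, 'c': 40, 'x': 80, 'a': 63}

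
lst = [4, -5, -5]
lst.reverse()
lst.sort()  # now [-5, -5, 4]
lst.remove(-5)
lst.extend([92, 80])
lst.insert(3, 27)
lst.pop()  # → 80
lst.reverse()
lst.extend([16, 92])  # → [27, 92, 4, -5, 16, 92]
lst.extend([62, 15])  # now [27, 92, 4, -5, 16, 92, 62, 15]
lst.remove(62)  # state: [27, 92, 4, -5, 16, 92, 15]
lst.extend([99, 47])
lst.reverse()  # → [47, 99, 15, 92, 16, -5, 4, 92, 27]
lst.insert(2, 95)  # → [47, 99, 95, 15, 92, 16, -5, 4, 92, 27]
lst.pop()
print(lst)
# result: [47, 99, 95, 15, 92, 16, -5, 4, 92]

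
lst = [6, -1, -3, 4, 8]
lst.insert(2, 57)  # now [6, -1, 57, -3, 4, 8]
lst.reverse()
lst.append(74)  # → [8, 4, -3, 57, -1, 6, 74]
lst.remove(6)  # [8, 4, -3, 57, -1, 74]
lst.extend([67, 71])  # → [8, 4, -3, 57, -1, 74, 67, 71]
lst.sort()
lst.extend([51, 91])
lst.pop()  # 91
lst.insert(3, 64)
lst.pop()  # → 51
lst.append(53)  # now [-3, -1, 4, 64, 8, 57, 67, 71, 74, 53]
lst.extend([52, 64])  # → [-3, -1, 4, 64, 8, 57, 67, 71, 74, 53, 52, 64]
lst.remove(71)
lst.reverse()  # [64, 52, 53, 74, 67, 57, 8, 64, 4, -1, -3]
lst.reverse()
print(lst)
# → [-3, -1, 4, 64, 8, 57, 67, 74, 53, 52, 64]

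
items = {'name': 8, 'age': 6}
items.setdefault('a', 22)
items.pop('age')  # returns 6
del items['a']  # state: {'name': 8}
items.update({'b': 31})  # {'name': 8, 'b': 31}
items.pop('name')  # 8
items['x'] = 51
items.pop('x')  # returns 51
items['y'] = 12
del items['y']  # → {'b': 31}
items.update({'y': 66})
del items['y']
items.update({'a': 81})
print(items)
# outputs {'b': 31, 'a': 81}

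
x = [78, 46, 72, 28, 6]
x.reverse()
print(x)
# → [6, 28, 72, 46, 78]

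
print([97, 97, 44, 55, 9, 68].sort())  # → None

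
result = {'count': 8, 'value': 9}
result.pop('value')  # 9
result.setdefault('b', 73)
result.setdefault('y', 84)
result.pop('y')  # 84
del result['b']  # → {'count': 8}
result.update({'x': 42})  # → {'count': 8, 'x': 42}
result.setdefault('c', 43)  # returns 43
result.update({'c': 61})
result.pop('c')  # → 61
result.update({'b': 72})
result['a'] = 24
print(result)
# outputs {'count': 8, 'x': 42, 'b': 72, 'a': 24}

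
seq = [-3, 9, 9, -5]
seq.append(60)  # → [-3, 9, 9, -5, 60]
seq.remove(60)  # [-3, 9, 9, -5]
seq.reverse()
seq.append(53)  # [-5, 9, 9, -3, 53]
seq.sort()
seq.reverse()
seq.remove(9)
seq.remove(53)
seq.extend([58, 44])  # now [9, -3, -5, 58, 44]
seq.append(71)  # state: [9, -3, -5, 58, 44, 71]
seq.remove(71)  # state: [9, -3, -5, 58, 44]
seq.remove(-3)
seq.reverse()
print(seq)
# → [44, 58, -5, 9]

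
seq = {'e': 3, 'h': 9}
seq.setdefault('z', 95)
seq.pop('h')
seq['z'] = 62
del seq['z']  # {'e': 3}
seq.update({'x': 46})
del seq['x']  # {'e': 3}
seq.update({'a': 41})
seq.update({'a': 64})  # {'e': 3, 'a': 64}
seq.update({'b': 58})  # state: {'e': 3, 'a': 64, 'b': 58}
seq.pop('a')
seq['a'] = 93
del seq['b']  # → {'e': 3, 'a': 93}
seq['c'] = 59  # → {'e': 3, 'a': 93, 'c': 59}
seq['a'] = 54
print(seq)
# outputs {'e': 3, 'a': 54, 'c': 59}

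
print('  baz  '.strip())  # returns baz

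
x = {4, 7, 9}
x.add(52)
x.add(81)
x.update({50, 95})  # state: {4, 7, 9, 50, 52, 81, 95}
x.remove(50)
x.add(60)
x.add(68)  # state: {4, 7, 9, 52, 60, 68, 81, 95}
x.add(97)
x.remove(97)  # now {4, 7, 9, 52, 60, 68, 81, 95}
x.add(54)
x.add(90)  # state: {4, 7, 9, 52, 54, 60, 68, 81, 90, 95}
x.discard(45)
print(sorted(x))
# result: [4, 7, 9, 52, 54, 60, 68, 81, 90, 95]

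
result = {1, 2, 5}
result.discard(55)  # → {1, 2, 5}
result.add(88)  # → {1, 2, 5, 88}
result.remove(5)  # {1, 2, 88}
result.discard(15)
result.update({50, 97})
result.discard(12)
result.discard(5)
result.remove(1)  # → {2, 50, 88, 97}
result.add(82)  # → {2, 50, 82, 88, 97}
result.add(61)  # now {2, 50, 61, 82, 88, 97}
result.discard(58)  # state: {2, 50, 61, 82, 88, 97}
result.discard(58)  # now {2, 50, 61, 82, 88, 97}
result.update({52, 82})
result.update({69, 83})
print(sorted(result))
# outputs [2, 50, 52, 61, 69, 82, 83, 88, 97]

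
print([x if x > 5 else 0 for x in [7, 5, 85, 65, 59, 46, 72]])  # [7, 0, 85, 65, 59, 46, 72]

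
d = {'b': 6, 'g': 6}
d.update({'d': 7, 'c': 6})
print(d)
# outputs {'b': 6, 'g': 6, 'd': 7, 'c': 6}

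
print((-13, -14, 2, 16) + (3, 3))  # (-13, -14, 2, 16, 3, 3)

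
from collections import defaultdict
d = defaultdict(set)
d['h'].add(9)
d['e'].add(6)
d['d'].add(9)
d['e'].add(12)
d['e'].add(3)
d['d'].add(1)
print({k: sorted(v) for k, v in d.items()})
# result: {'h': [9], 'e': [3, 6, 12], 'd': [1, 9]}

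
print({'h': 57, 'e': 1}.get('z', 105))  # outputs 105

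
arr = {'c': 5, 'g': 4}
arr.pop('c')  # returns 5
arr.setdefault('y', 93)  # 93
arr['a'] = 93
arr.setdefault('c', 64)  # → 64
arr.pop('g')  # 4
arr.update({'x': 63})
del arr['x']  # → {'y': 93, 'a': 93, 'c': 64}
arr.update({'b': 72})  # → {'y': 93, 'a': 93, 'c': 64, 'b': 72}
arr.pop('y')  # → 93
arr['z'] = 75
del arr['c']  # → {'a': 93, 'b': 72, 'z': 75}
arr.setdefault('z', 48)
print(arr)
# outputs {'a': 93, 'b': 72, 'z': 75}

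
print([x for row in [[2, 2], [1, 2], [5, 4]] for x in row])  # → [2, 2, 1, 2, 5, 4]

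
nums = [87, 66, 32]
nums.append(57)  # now [87, 66, 32, 57]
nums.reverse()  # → [57, 32, 66, 87]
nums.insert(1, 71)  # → [57, 71, 32, 66, 87]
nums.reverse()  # [87, 66, 32, 71, 57]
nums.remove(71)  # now [87, 66, 32, 57]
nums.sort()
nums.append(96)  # [32, 57, 66, 87, 96]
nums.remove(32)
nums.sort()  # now [57, 66, 87, 96]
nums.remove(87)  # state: [57, 66, 96]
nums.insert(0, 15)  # [15, 57, 66, 96]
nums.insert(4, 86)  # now [15, 57, 66, 96, 86]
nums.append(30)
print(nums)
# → [15, 57, 66, 96, 86, 30]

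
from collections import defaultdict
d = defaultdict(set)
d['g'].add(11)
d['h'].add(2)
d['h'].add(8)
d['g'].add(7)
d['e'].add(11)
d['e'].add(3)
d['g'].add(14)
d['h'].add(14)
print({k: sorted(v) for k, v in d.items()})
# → {'g': [7, 11, 14], 'h': [2, 8, 14], 'e': [3, 11]}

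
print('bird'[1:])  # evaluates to ird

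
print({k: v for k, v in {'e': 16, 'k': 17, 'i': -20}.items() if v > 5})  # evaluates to {'e': 16, 'k': 17}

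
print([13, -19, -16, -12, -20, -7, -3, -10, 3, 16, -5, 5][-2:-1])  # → [-5]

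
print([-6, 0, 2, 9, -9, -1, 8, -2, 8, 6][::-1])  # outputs [6, 8, -2, 8, -1, -9, 9, 2, 0, -6]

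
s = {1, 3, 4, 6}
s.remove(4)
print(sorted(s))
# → [1, 3, 6]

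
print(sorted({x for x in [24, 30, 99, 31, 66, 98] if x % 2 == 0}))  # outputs [24, 30, 66, 98]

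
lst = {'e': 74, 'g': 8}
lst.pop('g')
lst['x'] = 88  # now {'e': 74, 'x': 88}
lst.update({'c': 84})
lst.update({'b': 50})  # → {'e': 74, 'x': 88, 'c': 84, 'b': 50}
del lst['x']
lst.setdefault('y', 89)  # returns 89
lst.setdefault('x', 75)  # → 75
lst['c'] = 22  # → {'e': 74, 'c': 22, 'b': 50, 'y': 89, 'x': 75}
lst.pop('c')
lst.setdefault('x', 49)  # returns 75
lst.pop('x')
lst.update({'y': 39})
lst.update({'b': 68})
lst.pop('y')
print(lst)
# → {'e': 74, 'b': 68}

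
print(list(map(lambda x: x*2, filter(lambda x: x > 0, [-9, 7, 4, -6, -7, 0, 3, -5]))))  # [14, 8, 6]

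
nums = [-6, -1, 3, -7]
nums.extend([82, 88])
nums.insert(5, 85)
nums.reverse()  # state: [88, 85, 82, -7, 3, -1, -6]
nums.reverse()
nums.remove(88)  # [-6, -1, 3, -7, 82, 85]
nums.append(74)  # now [-6, -1, 3, -7, 82, 85, 74]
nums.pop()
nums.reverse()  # [85, 82, -7, 3, -1, -6]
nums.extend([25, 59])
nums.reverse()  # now [59, 25, -6, -1, 3, -7, 82, 85]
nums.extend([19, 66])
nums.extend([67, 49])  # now [59, 25, -6, -1, 3, -7, 82, 85, 19, 66, 67, 49]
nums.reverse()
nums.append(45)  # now [49, 67, 66, 19, 85, 82, -7, 3, -1, -6, 25, 59, 45]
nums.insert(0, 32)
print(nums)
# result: [32, 49, 67, 66, 19, 85, 82, -7, 3, -1, -6, 25, 59, 45]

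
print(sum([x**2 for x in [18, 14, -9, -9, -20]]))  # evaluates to 1082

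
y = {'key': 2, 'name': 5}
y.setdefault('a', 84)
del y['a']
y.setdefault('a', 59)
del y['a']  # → {'key': 2, 'name': 5}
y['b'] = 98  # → {'key': 2, 'name': 5, 'b': 98}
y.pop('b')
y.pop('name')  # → 5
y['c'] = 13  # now {'key': 2, 'c': 13}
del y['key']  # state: {'c': 13}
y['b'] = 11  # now {'c': 13, 'b': 11}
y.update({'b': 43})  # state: {'c': 13, 'b': 43}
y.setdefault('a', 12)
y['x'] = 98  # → {'c': 13, 'b': 43, 'a': 12, 'x': 98}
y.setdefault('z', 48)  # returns 48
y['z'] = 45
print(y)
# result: {'c': 13, 'b': 43, 'a': 12, 'x': 98, 'z': 45}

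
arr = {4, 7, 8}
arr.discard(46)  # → {4, 7, 8}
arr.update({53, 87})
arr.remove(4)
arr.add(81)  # {7, 8, 53, 81, 87}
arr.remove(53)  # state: {7, 8, 81, 87}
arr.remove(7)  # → {8, 81, 87}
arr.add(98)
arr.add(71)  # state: {8, 71, 81, 87, 98}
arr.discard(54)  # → {8, 71, 81, 87, 98}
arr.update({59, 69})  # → {8, 59, 69, 71, 81, 87, 98}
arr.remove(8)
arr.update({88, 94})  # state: {59, 69, 71, 81, 87, 88, 94, 98}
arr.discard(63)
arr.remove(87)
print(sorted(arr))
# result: [59, 69, 71, 81, 88, 94, 98]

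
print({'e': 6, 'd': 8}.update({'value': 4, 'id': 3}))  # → None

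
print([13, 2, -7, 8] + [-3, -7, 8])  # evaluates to [13, 2, -7, 8, -3, -7, 8]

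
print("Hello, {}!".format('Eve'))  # Hello, Eve!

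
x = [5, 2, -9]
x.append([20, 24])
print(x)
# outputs [5, 2, -9, [20, 24]]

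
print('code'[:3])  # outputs cod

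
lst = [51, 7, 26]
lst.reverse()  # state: [26, 7, 51]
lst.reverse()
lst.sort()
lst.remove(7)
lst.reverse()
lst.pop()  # 26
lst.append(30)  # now [51, 30]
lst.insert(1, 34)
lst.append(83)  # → [51, 34, 30, 83]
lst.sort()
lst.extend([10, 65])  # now [30, 34, 51, 83, 10, 65]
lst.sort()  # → [10, 30, 34, 51, 65, 83]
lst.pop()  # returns 83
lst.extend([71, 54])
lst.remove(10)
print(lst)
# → [30, 34, 51, 65, 71, 54]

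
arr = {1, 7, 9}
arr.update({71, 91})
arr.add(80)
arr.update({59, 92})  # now {1, 7, 9, 59, 71, 80, 91, 92}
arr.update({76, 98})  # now {1, 7, 9, 59, 71, 76, 80, 91, 92, 98}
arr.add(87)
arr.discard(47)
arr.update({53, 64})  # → {1, 7, 9, 53, 59, 64, 71, 76, 80, 87, 91, 92, 98}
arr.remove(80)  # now {1, 7, 9, 53, 59, 64, 71, 76, 87, 91, 92, 98}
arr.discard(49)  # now {1, 7, 9, 53, 59, 64, 71, 76, 87, 91, 92, 98}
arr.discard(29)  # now {1, 7, 9, 53, 59, 64, 71, 76, 87, 91, 92, 98}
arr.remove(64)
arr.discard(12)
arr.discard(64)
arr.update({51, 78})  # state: {1, 7, 9, 51, 53, 59, 71, 76, 78, 87, 91, 92, 98}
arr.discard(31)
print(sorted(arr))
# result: [1, 7, 9, 51, 53, 59, 71, 76, 78, 87, 91, 92, 98]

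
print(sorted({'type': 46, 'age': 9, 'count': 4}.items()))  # [('age', 9), ('count', 4), ('type', 46)]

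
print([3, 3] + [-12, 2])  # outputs [3, 3, -12, 2]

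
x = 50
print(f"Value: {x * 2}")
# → Value: 100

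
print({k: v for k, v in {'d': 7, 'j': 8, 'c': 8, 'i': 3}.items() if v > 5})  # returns {'d': 7, 'j': 8, 'c': 8}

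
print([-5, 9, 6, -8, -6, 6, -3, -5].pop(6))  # -3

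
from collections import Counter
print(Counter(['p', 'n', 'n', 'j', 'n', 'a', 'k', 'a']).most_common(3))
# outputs [('n', 3), ('a', 2), ('p', 1)]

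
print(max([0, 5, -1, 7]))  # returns 7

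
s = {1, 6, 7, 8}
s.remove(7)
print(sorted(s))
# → [1, 6, 8]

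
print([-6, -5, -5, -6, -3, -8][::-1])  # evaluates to [-8, -3, -6, -5, -5, -6]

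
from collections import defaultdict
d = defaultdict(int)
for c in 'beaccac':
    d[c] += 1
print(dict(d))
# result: {'b': 1, 'e': 1, 'a': 2, 'c': 3}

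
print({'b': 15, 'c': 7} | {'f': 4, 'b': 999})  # {'b': 999, 'c': 7, 'f': 4}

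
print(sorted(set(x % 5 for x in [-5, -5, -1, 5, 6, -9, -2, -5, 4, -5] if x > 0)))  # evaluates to [0, 1, 4]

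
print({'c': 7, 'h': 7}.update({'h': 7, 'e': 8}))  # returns None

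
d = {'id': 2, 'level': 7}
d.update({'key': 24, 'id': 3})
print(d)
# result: {'id': 3, 'level': 7, 'key': 24}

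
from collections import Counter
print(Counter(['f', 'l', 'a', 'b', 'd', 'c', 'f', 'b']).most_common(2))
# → [('f', 2), ('b', 2)]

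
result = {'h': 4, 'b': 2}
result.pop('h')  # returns 4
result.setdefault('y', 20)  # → 20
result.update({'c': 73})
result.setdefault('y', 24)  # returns 20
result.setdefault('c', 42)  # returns 73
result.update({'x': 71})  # {'b': 2, 'y': 20, 'c': 73, 'x': 71}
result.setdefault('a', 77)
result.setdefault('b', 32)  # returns 2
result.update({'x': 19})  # {'b': 2, 'y': 20, 'c': 73, 'x': 19, 'a': 77}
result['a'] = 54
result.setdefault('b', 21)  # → 2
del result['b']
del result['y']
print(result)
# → {'c': 73, 'x': 19, 'a': 54}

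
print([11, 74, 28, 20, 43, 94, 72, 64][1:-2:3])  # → [74, 43]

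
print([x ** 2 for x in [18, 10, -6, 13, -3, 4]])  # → [324, 100, 36, 169, 9, 16]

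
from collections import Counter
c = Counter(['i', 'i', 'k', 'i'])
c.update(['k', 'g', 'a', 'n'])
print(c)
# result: Counter({'i': 3, 'k': 2, 'g': 1, 'a': 1, 'n': 1})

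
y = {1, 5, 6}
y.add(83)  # {1, 5, 6, 83}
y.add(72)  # {1, 5, 6, 72, 83}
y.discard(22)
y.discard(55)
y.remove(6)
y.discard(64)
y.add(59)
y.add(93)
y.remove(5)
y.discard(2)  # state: {1, 59, 72, 83, 93}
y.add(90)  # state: {1, 59, 72, 83, 90, 93}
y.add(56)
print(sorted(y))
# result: [1, 56, 59, 72, 83, 90, 93]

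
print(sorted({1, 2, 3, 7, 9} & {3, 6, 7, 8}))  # [3, 7]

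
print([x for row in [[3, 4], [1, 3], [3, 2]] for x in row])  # [3, 4, 1, 3, 3, 2]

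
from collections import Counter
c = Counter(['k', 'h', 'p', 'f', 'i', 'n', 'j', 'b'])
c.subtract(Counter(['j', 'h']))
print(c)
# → Counter({'k': 1, 'p': 1, 'f': 1, 'i': 1, 'n': 1, 'b': 1, 'h': 0, 'j': 0})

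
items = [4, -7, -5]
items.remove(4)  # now [-7, -5]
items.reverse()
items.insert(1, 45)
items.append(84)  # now [-5, 45, -7, 84]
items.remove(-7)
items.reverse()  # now [84, 45, -5]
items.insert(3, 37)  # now [84, 45, -5, 37]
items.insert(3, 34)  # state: [84, 45, -5, 34, 37]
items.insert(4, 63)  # [84, 45, -5, 34, 63, 37]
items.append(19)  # [84, 45, -5, 34, 63, 37, 19]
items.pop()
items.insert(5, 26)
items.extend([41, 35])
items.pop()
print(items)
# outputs [84, 45, -5, 34, 63, 26, 37, 41]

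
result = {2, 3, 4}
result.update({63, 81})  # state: {2, 3, 4, 63, 81}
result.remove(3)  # {2, 4, 63, 81}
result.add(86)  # {2, 4, 63, 81, 86}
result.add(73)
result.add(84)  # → {2, 4, 63, 73, 81, 84, 86}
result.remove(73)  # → {2, 4, 63, 81, 84, 86}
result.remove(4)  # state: {2, 63, 81, 84, 86}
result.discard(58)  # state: {2, 63, 81, 84, 86}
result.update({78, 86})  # {2, 63, 78, 81, 84, 86}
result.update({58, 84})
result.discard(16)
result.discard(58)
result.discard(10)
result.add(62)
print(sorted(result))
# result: [2, 62, 63, 78, 81, 84, 86]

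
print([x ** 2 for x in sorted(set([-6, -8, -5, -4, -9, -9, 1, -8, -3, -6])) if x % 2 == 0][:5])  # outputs [64, 36, 16]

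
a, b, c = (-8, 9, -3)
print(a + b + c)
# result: -2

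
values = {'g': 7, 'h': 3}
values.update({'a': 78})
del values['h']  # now {'g': 7, 'a': 78}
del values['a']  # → {'g': 7}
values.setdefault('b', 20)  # 20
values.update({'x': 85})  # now {'g': 7, 'b': 20, 'x': 85}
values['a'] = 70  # {'g': 7, 'b': 20, 'x': 85, 'a': 70}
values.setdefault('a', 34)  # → 70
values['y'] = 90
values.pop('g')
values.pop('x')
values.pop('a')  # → 70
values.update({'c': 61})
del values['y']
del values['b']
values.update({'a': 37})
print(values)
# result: {'c': 61, 'a': 37}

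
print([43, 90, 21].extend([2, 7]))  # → None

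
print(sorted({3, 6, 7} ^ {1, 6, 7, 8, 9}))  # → [1, 3, 8, 9]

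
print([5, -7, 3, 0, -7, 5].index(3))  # 2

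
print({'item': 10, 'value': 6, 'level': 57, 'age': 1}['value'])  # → 6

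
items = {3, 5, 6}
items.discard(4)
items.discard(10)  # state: {3, 5, 6}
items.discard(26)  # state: {3, 5, 6}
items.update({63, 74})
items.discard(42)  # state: {3, 5, 6, 63, 74}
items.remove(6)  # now {3, 5, 63, 74}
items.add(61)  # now {3, 5, 61, 63, 74}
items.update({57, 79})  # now {3, 5, 57, 61, 63, 74, 79}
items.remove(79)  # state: {3, 5, 57, 61, 63, 74}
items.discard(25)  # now {3, 5, 57, 61, 63, 74}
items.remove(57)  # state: {3, 5, 61, 63, 74}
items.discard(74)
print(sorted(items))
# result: [3, 5, 61, 63]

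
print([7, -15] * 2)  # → [7, -15, 7, -15]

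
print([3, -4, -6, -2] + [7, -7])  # [3, -4, -6, -2, 7, -7]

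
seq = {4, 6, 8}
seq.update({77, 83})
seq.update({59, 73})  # {4, 6, 8, 59, 73, 77, 83}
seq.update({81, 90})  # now {4, 6, 8, 59, 73, 77, 81, 83, 90}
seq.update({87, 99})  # {4, 6, 8, 59, 73, 77, 81, 83, 87, 90, 99}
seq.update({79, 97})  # {4, 6, 8, 59, 73, 77, 79, 81, 83, 87, 90, 97, 99}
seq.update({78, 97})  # {4, 6, 8, 59, 73, 77, 78, 79, 81, 83, 87, 90, 97, 99}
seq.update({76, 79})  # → {4, 6, 8, 59, 73, 76, 77, 78, 79, 81, 83, 87, 90, 97, 99}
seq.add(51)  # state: {4, 6, 8, 51, 59, 73, 76, 77, 78, 79, 81, 83, 87, 90, 97, 99}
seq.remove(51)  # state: {4, 6, 8, 59, 73, 76, 77, 78, 79, 81, 83, 87, 90, 97, 99}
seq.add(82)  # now {4, 6, 8, 59, 73, 76, 77, 78, 79, 81, 82, 83, 87, 90, 97, 99}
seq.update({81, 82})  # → {4, 6, 8, 59, 73, 76, 77, 78, 79, 81, 82, 83, 87, 90, 97, 99}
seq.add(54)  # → {4, 6, 8, 54, 59, 73, 76, 77, 78, 79, 81, 82, 83, 87, 90, 97, 99}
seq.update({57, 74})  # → {4, 6, 8, 54, 57, 59, 73, 74, 76, 77, 78, 79, 81, 82, 83, 87, 90, 97, 99}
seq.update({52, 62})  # {4, 6, 8, 52, 54, 57, 59, 62, 73, 74, 76, 77, 78, 79, 81, 82, 83, 87, 90, 97, 99}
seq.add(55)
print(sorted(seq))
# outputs [4, 6, 8, 52, 54, 55, 57, 59, 62, 73, 74, 76, 77, 78, 79, 81, 82, 83, 87, 90, 97, 99]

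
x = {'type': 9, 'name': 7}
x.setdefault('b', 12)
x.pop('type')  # 9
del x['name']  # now {'b': 12}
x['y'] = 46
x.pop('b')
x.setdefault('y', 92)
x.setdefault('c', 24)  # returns 24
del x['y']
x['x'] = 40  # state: {'c': 24, 'x': 40}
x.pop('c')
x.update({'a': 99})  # {'x': 40, 'a': 99}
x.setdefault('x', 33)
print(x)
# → {'x': 40, 'a': 99}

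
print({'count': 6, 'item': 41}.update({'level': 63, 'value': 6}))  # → None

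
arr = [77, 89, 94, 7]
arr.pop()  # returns 7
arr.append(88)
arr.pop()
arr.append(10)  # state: [77, 89, 94, 10]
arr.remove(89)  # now [77, 94, 10]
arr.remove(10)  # [77, 94]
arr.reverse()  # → [94, 77]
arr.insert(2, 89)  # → [94, 77, 89]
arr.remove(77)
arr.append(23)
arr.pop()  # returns 23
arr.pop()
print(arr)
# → [94]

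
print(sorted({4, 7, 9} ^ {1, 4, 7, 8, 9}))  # [1, 8]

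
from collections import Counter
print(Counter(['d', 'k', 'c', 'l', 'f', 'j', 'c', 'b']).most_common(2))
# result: [('c', 2), ('d', 1)]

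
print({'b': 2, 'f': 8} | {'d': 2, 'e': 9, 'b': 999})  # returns {'b': 999, 'f': 8, 'd': 2, 'e': 9}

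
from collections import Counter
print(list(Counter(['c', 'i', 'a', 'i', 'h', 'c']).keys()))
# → ['c', 'i', 'a', 'h']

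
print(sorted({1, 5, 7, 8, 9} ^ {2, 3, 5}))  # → [1, 2, 3, 7, 8, 9]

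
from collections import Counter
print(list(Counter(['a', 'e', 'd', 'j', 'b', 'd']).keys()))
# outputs ['a', 'e', 'd', 'j', 'b']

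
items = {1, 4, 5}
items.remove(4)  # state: {1, 5}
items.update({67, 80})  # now {1, 5, 67, 80}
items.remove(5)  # {1, 67, 80}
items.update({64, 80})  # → {1, 64, 67, 80}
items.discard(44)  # {1, 64, 67, 80}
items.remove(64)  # {1, 67, 80}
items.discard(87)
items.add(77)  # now {1, 67, 77, 80}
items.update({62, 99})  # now {1, 62, 67, 77, 80, 99}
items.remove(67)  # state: {1, 62, 77, 80, 99}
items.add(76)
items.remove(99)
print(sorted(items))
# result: [1, 62, 76, 77, 80]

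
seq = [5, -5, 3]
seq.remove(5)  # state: [-5, 3]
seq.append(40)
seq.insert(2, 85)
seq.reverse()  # [40, 85, 3, -5]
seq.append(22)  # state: [40, 85, 3, -5, 22]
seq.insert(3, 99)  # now [40, 85, 3, 99, -5, 22]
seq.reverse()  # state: [22, -5, 99, 3, 85, 40]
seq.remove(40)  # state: [22, -5, 99, 3, 85]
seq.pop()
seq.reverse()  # [3, 99, -5, 22]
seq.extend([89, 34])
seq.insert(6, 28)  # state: [3, 99, -5, 22, 89, 34, 28]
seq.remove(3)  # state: [99, -5, 22, 89, 34, 28]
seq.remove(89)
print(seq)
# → [99, -5, 22, 34, 28]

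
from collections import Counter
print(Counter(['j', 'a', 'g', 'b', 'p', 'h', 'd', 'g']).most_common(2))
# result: [('g', 2), ('j', 1)]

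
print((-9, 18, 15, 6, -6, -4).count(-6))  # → 1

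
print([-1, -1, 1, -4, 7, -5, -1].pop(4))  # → 7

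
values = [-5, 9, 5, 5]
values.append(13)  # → [-5, 9, 5, 5, 13]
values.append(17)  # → [-5, 9, 5, 5, 13, 17]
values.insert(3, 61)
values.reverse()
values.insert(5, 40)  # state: [17, 13, 5, 61, 5, 40, 9, -5]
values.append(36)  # [17, 13, 5, 61, 5, 40, 9, -5, 36]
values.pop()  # 36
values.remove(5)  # [17, 13, 61, 5, 40, 9, -5]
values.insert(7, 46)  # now [17, 13, 61, 5, 40, 9, -5, 46]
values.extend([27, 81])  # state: [17, 13, 61, 5, 40, 9, -5, 46, 27, 81]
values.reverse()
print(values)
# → [81, 27, 46, -5, 9, 40, 5, 61, 13, 17]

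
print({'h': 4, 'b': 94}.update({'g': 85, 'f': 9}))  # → None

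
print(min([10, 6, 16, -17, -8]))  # -17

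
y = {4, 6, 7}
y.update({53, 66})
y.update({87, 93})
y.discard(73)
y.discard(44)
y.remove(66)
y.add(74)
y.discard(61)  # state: {4, 6, 7, 53, 74, 87, 93}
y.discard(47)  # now {4, 6, 7, 53, 74, 87, 93}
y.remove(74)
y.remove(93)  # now {4, 6, 7, 53, 87}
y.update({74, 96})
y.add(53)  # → {4, 6, 7, 53, 74, 87, 96}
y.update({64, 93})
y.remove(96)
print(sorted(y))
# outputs [4, 6, 7, 53, 64, 74, 87, 93]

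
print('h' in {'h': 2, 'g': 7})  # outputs True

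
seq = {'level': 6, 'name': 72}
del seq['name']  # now {'level': 6}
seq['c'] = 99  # {'level': 6, 'c': 99}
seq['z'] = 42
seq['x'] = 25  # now {'level': 6, 'c': 99, 'z': 42, 'x': 25}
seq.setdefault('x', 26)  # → 25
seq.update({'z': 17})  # {'level': 6, 'c': 99, 'z': 17, 'x': 25}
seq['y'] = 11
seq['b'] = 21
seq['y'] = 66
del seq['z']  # {'level': 6, 'c': 99, 'x': 25, 'y': 66, 'b': 21}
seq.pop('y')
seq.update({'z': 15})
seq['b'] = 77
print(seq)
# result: {'level': 6, 'c': 99, 'x': 25, 'b': 77, 'z': 15}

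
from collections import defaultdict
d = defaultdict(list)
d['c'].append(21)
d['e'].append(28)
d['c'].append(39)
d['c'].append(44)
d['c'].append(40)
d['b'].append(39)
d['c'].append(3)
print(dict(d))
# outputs {'c': [21, 39, 44, 40, 3], 'e': [28], 'b': [39]}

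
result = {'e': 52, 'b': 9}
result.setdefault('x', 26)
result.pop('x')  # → 26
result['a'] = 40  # {'e': 52, 'b': 9, 'a': 40}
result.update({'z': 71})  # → {'e': 52, 'b': 9, 'a': 40, 'z': 71}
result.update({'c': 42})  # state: {'e': 52, 'b': 9, 'a': 40, 'z': 71, 'c': 42}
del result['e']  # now {'b': 9, 'a': 40, 'z': 71, 'c': 42}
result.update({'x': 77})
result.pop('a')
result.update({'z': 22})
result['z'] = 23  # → {'b': 9, 'z': 23, 'c': 42, 'x': 77}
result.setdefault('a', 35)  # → 35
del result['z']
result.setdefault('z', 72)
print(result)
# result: {'b': 9, 'c': 42, 'x': 77, 'a': 35, 'z': 72}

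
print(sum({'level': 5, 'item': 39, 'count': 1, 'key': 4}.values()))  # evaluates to 49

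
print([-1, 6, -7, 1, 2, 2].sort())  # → None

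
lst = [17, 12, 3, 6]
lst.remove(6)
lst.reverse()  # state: [3, 12, 17]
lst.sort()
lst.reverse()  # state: [17, 12, 3]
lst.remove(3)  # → [17, 12]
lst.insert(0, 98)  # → [98, 17, 12]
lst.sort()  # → [12, 17, 98]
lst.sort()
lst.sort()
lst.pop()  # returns 98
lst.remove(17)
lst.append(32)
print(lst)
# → [12, 32]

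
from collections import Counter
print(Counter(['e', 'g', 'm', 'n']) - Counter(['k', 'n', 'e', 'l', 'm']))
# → Counter({'g': 1})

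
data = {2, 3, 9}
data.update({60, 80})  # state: {2, 3, 9, 60, 80}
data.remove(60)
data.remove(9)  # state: {2, 3, 80}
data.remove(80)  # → {2, 3}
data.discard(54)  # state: {2, 3}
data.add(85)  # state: {2, 3, 85}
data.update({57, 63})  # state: {2, 3, 57, 63, 85}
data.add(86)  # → {2, 3, 57, 63, 85, 86}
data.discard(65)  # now {2, 3, 57, 63, 85, 86}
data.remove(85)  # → {2, 3, 57, 63, 86}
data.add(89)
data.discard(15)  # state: {2, 3, 57, 63, 86, 89}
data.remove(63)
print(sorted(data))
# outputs [2, 3, 57, 86, 89]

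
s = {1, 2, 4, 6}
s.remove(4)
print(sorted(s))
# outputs [1, 2, 6]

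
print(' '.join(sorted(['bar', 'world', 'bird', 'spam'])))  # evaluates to bar bird spam world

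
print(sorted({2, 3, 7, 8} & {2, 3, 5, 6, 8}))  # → [2, 3, 8]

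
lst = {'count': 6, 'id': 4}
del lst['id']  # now {'count': 6}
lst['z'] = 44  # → {'count': 6, 'z': 44}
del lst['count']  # {'z': 44}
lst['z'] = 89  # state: {'z': 89}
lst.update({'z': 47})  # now {'z': 47}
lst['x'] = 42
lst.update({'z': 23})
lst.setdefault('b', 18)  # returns 18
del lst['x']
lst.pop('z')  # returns 23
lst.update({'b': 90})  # {'b': 90}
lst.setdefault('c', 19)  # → 19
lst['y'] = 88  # {'b': 90, 'c': 19, 'y': 88}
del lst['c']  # {'b': 90, 'y': 88}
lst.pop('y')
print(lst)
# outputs {'b': 90}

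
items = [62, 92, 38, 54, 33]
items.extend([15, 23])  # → [62, 92, 38, 54, 33, 15, 23]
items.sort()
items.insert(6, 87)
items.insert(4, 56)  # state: [15, 23, 33, 38, 56, 54, 62, 87, 92]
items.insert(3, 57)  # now [15, 23, 33, 57, 38, 56, 54, 62, 87, 92]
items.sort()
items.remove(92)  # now [15, 23, 33, 38, 54, 56, 57, 62, 87]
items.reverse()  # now [87, 62, 57, 56, 54, 38, 33, 23, 15]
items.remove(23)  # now [87, 62, 57, 56, 54, 38, 33, 15]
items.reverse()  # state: [15, 33, 38, 54, 56, 57, 62, 87]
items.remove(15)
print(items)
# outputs [33, 38, 54, 56, 57, 62, 87]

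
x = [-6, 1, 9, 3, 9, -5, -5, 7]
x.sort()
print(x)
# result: [-6, -5, -5, 1, 3, 7, 9, 9]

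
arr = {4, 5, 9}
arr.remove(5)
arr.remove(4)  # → {9}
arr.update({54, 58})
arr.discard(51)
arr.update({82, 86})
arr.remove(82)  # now {9, 54, 58, 86}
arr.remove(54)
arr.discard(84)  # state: {9, 58, 86}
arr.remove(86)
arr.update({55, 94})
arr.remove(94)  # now {9, 55, 58}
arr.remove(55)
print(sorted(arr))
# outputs [9, 58]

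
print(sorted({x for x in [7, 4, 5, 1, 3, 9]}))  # [1, 3, 4, 5, 7, 9]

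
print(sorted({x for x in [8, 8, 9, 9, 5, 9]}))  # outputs [5, 8, 9]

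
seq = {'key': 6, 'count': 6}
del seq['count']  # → {'key': 6}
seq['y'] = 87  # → {'key': 6, 'y': 87}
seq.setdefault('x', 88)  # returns 88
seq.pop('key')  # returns 6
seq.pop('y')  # 87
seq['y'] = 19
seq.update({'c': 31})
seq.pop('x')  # 88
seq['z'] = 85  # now {'y': 19, 'c': 31, 'z': 85}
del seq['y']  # {'c': 31, 'z': 85}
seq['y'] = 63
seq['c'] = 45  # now {'c': 45, 'z': 85, 'y': 63}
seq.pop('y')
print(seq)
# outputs {'c': 45, 'z': 85}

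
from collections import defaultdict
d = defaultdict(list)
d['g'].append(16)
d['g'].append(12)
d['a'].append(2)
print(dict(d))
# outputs {'g': [16, 12], 'a': [2]}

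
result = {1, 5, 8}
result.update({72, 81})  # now {1, 5, 8, 72, 81}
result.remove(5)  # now {1, 8, 72, 81}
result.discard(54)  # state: {1, 8, 72, 81}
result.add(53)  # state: {1, 8, 53, 72, 81}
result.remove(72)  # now {1, 8, 53, 81}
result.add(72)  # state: {1, 8, 53, 72, 81}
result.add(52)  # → {1, 8, 52, 53, 72, 81}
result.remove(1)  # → {8, 52, 53, 72, 81}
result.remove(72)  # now {8, 52, 53, 81}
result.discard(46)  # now {8, 52, 53, 81}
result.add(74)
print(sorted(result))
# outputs [8, 52, 53, 74, 81]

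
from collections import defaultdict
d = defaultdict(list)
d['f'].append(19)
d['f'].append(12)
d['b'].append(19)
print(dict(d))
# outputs {'f': [19, 12], 'b': [19]}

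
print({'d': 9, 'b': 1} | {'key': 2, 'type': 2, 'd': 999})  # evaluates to {'d': 999, 'b': 1, 'key': 2, 'type': 2}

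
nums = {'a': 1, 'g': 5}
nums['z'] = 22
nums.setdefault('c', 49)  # 49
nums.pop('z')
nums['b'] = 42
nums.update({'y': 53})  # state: {'a': 1, 'g': 5, 'c': 49, 'b': 42, 'y': 53}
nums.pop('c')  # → 49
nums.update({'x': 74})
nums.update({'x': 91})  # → {'a': 1, 'g': 5, 'b': 42, 'y': 53, 'x': 91}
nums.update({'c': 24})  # {'a': 1, 'g': 5, 'b': 42, 'y': 53, 'x': 91, 'c': 24}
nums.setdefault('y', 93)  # 53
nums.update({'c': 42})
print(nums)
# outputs {'a': 1, 'g': 5, 'b': 42, 'y': 53, 'x': 91, 'c': 42}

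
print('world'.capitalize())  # World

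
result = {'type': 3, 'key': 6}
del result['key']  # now {'type': 3}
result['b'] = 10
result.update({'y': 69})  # {'type': 3, 'b': 10, 'y': 69}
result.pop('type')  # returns 3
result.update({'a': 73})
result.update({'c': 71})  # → {'b': 10, 'y': 69, 'a': 73, 'c': 71}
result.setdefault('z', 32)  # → 32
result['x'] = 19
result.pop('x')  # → 19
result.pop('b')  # 10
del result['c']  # {'y': 69, 'a': 73, 'z': 32}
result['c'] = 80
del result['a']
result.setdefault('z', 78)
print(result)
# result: {'y': 69, 'z': 32, 'c': 80}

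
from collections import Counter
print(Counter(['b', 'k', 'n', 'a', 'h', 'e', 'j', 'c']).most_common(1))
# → [('b', 1)]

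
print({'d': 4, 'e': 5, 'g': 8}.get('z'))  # None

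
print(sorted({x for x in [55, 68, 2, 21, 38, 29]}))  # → [2, 21, 29, 38, 55, 68]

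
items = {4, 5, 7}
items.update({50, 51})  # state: {4, 5, 7, 50, 51}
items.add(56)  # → {4, 5, 7, 50, 51, 56}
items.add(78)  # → {4, 5, 7, 50, 51, 56, 78}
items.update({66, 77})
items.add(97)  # {4, 5, 7, 50, 51, 56, 66, 77, 78, 97}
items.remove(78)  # {4, 5, 7, 50, 51, 56, 66, 77, 97}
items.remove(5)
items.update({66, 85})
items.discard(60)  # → {4, 7, 50, 51, 56, 66, 77, 85, 97}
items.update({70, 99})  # {4, 7, 50, 51, 56, 66, 70, 77, 85, 97, 99}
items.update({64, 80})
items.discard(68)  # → {4, 7, 50, 51, 56, 64, 66, 70, 77, 80, 85, 97, 99}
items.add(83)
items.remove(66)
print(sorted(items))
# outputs [4, 7, 50, 51, 56, 64, 70, 77, 80, 83, 85, 97, 99]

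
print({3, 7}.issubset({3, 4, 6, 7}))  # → True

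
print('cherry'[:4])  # cher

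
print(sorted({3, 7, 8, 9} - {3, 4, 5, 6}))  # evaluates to [7, 8, 9]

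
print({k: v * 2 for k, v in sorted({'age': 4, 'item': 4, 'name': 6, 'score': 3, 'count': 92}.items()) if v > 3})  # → {'age': 8, 'count': 184, 'item': 8, 'name': 12}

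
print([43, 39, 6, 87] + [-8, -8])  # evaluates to [43, 39, 6, 87, -8, -8]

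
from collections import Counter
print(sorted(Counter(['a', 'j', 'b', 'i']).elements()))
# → ['a', 'b', 'i', 'j']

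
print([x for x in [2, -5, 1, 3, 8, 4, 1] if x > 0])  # [2, 1, 3, 8, 4, 1]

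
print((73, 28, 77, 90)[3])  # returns 90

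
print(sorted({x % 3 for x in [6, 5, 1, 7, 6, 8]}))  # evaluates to [0, 1, 2]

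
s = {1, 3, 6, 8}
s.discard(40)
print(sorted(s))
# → [1, 3, 6, 8]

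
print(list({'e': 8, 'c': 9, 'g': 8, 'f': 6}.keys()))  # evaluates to ['e', 'c', 'g', 'f']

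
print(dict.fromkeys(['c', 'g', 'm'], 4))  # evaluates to {'c': 4, 'g': 4, 'm': 4}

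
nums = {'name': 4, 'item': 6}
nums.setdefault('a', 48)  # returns 48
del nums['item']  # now {'name': 4, 'a': 48}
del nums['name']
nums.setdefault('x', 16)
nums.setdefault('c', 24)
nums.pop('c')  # 24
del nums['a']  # {'x': 16}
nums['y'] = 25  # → {'x': 16, 'y': 25}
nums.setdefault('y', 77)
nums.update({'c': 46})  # {'x': 16, 'y': 25, 'c': 46}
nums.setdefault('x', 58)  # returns 16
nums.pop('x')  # 16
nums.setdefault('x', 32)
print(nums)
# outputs {'y': 25, 'c': 46, 'x': 32}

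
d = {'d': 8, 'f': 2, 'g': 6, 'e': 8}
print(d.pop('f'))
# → 2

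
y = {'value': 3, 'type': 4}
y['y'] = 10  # {'value': 3, 'type': 4, 'y': 10}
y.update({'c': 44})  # {'value': 3, 'type': 4, 'y': 10, 'c': 44}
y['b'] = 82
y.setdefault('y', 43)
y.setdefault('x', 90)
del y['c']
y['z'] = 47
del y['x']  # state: {'value': 3, 'type': 4, 'y': 10, 'b': 82, 'z': 47}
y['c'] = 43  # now {'value': 3, 'type': 4, 'y': 10, 'b': 82, 'z': 47, 'c': 43}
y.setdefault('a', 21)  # 21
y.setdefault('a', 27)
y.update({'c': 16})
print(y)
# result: {'value': 3, 'type': 4, 'y': 10, 'b': 82, 'z': 47, 'c': 16, 'a': 21}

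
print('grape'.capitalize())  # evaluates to Grape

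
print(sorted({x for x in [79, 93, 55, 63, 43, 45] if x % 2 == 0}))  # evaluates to []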